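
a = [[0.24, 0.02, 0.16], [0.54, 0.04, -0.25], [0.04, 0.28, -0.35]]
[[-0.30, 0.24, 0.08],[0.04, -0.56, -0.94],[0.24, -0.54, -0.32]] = a @ [[-0.43, -0.24, -0.99], [-0.56, 0.36, 1.24], [-1.19, 1.79, 1.80]]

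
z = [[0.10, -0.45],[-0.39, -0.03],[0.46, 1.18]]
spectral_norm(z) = 1.33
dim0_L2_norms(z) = [0.61, 1.26]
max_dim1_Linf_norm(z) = 1.18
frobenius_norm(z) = 1.40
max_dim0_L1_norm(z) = 1.66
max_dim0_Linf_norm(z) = 1.18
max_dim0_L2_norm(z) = 1.26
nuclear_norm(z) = 1.77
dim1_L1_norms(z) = [0.55, 0.42, 1.64]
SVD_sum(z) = [[-0.13,-0.37], [-0.05,-0.15], [0.43,1.19]] + [[0.23, -0.08], [-0.34, 0.12], [0.03, -0.01]]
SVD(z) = [[0.29,0.57],[0.12,-0.82],[-0.95,0.07]] @ diag([1.3342959177329488, 0.434918847512025]) @ [[-0.34, -0.94],[0.94, -0.34]]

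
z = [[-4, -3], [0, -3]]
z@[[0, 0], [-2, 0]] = [[6, 0], [6, 0]]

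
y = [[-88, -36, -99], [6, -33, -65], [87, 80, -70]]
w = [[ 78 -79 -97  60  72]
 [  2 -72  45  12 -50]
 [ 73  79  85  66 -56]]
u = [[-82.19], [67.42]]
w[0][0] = 78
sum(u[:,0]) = -14.769999999999996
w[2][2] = 85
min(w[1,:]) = -72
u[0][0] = -82.19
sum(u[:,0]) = -14.769999999999996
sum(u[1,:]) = 67.42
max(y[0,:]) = -36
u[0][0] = -82.19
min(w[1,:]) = -72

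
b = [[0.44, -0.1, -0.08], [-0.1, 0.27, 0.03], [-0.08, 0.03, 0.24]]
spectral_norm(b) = 0.51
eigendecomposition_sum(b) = [[0.39, -0.18, -0.13],  [-0.18, 0.08, 0.06],  [-0.13, 0.06, 0.05]] + [[0.04, 0.02, 0.08], [0.02, 0.02, 0.05], [0.08, 0.05, 0.16]] + [[0.02, 0.05, -0.02], [0.05, 0.18, -0.08], [-0.02, -0.08, 0.04]]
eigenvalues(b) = [0.51, 0.21, 0.23]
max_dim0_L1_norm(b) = 0.62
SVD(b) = [[-0.87, 0.26, -0.42], [0.39, 0.88, -0.27], [0.3, -0.4, -0.87]] @ diag([0.5128632404117531, 0.22653780081135777, 0.21059895877688886]) @ [[-0.87,  0.39,  0.3], [0.26,  0.88,  -0.40], [-0.42,  -0.27,  -0.87]]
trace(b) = 0.95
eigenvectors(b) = [[-0.87, 0.42, -0.26], [0.39, 0.27, -0.88], [0.30, 0.87, 0.40]]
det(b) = 0.02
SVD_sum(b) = [[0.39, -0.18, -0.13], [-0.18, 0.08, 0.06], [-0.13, 0.06, 0.05]] + [[0.02,0.05,-0.02], [0.05,0.18,-0.08], [-0.02,-0.08,0.04]] + [[0.04, 0.02, 0.08],  [0.02, 0.02, 0.05],  [0.08, 0.05, 0.16]]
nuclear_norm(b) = 0.95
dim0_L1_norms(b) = [0.62, 0.4, 0.35]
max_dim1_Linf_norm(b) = 0.44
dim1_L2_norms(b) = [0.46, 0.29, 0.25]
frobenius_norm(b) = 0.60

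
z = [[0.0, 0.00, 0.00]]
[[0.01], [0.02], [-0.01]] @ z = [[0.00, 0.0, 0.00],[0.00, 0.0, 0.00],[0.00, 0.0, 0.00]]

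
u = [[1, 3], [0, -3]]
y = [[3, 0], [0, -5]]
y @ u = [[3, 9], [0, 15]]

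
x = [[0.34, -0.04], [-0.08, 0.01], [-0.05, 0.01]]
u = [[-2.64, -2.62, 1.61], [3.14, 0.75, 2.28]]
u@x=[[-0.77,0.10], [0.89,-0.1]]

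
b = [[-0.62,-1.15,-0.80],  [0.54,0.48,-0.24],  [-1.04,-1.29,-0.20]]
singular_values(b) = [2.29, 0.69, 0.0]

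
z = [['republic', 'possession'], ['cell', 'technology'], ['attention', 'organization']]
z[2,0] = 'attention'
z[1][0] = 'cell'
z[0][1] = 'possession'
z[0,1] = 'possession'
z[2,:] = ['attention', 'organization']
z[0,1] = 'possession'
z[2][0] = 'attention'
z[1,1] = 'technology'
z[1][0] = 'cell'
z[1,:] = ['cell', 'technology']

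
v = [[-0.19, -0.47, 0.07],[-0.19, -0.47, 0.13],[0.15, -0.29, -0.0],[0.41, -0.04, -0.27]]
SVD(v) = [[-0.65,-0.10,0.52], [-0.67,-0.06,-0.08], [-0.25,-0.49,-0.76], [0.26,-0.86,0.38]] @ diag([0.7799797269345303, 0.5186596588657796, 0.08731428197247462]) @ [[0.41, 0.87, -0.26], [-0.77, 0.49, 0.42], [-0.49, -0.03, -0.87]]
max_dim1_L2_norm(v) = 0.52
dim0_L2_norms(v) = [0.51, 0.73, 0.31]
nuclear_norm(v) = 1.39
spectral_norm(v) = 0.78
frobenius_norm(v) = 0.94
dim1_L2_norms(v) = [0.51, 0.52, 0.33, 0.49]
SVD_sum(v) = [[-0.21, -0.44, 0.13], [-0.22, -0.46, 0.14], [-0.08, -0.17, 0.05], [0.08, 0.18, -0.05]] + [[0.04, -0.03, -0.02], [0.02, -0.01, -0.01], [0.20, -0.12, -0.11], [0.34, -0.22, -0.19]] + [[-0.02, -0.00, -0.04], [0.0, 0.0, 0.01], [0.03, 0.0, 0.06], [-0.02, -0.00, -0.03]]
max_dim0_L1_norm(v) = 1.27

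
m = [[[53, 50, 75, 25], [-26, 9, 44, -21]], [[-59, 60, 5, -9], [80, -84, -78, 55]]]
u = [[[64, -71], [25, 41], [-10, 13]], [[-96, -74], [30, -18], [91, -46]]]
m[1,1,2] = -78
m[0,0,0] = 53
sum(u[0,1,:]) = 66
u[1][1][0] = 30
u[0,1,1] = 41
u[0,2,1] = 13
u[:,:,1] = [[-71, 41, 13], [-74, -18, -46]]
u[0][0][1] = -71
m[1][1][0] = 80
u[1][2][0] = 91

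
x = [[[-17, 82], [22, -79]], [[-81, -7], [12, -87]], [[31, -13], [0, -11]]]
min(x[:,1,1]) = -87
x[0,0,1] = 82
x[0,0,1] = 82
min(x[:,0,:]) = -81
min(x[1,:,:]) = -87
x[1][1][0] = 12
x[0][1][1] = -79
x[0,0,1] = 82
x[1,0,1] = -7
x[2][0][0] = 31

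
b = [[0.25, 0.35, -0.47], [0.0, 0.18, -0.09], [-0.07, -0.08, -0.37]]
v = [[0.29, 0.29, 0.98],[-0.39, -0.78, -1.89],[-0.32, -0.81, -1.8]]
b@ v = [[0.09,0.18,0.43], [-0.04,-0.07,-0.18], [0.13,0.34,0.75]]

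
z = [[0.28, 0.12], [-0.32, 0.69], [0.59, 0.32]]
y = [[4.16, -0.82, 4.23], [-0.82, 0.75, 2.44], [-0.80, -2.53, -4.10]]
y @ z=[[3.92, 1.29], [0.97, 1.2], [-1.83, -3.15]]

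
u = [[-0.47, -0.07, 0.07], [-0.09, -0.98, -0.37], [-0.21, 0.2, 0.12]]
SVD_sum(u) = [[-0.01,-0.07,-0.03],[-0.08,-0.98,-0.37],[0.02,0.20,0.08]] + [[-0.46, 0.00, 0.10],[-0.01, 0.00, 0.00],[-0.23, 0.0, 0.05]] + [[0.00, -0.00, 0.0], [-0.0, 0.0, -0.0], [-0.0, 0.0, -0.0]]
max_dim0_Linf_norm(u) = 0.98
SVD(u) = [[-0.07, 0.90, -0.43], [-0.98, 0.02, 0.21], [0.20, 0.44, 0.88]] @ diag([1.0753844031827338, 0.527392224852174, 0.0024138261721791715]) @ [[0.07,0.93,0.35], [-0.98,0.00,0.20], [-0.19,0.36,-0.91]]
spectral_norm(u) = 1.08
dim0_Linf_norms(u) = [0.47, 0.98, 0.37]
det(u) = -0.00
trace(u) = -1.33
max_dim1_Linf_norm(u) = 0.98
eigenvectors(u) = [[0.19, 0.77, -0.17], [-0.36, -0.42, -0.97], [0.91, 0.48, 0.15]]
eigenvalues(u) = [-0.0, -0.39, -0.94]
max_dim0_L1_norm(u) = 1.25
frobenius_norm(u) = 1.20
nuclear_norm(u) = 1.61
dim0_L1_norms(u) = [0.77, 1.25, 0.56]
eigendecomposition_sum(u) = [[0.00,-0.00,-0.0], [-0.00,0.00,0.00], [0.0,-0.00,-0.0]] + [[-0.42, 0.09, 0.12], [0.23, -0.05, -0.07], [-0.26, 0.06, 0.08]] + [[-0.05, -0.16, -0.05], [-0.32, -0.93, -0.3], [0.05, 0.14, 0.05]]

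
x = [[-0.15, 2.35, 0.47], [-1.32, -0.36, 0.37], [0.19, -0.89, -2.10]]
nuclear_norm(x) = 5.84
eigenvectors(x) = [[(-0.76+0j), -0.76-0.00j, 0.02+0.00j], [0.05-0.60j, (0.05+0.6j), (-0.21+0j)], [0.10+0.21j, (0.1-0.21j), (0.98+0j)]]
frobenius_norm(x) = 3.61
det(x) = -5.93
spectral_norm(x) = 2.94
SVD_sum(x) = [[-0.19, 1.71, 1.31], [-0.01, 0.05, 0.04], [0.18, -1.58, -1.21]] + [[0.46,  0.53,  -0.63], [-0.53,  -0.62,  0.73], [0.48,  0.56,  -0.66]] + [[-0.41, 0.11, -0.21], [-0.78, 0.21, -0.39], [-0.47, 0.13, -0.24]]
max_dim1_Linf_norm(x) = 2.35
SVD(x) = [[0.73, 0.54, -0.41], [0.02, -0.62, -0.78], [-0.68, 0.57, -0.47]] @ diag([2.936462272925565, 1.7485757603624326, 1.1544141934148977]) @ [[-0.09, 0.79, 0.61], [0.49, 0.57, -0.67], [0.87, -0.23, 0.44]]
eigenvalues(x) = [(-0.35+1.73j), (-0.35-1.73j), (-1.9+0j)]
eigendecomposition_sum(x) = [[(-0.07+0.88j),(1.18+0.23j),0.26+0.03j], [(-0.69-0.11j),(-0.26+0.92j),(-0.04+0.2j)], [0.25-0.10j,-0.09-0.35j,-0.03-0.08j]] + [[(-0.07-0.88j), 1.18-0.23j, (0.26-0.03j)], [(-0.69+0.11j), -0.26-0.92j, (-0.04-0.2j)], [0.25+0.10j, (-0.09+0.35j), (-0.03+0.08j)]] + [[-0.01+0.00j, -0.02-0.00j, -0.05-0.00j], [(0.07-0j), 0.15+0.00j, (0.45+0j)], [-0.31+0.00j, -0.71-0.00j, -2.05-0.00j]]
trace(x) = -2.61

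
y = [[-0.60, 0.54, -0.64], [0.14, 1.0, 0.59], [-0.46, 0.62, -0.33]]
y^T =[[-0.60, 0.14, -0.46],  [0.54, 1.0, 0.62],  [-0.64, 0.59, -0.33]]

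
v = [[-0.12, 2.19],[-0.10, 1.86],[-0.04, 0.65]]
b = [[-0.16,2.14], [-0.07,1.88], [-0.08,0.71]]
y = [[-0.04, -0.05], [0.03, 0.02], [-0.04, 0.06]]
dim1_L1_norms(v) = [2.31, 1.96, 0.69]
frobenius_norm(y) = 0.10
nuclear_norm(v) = 2.96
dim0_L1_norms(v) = [0.26, 4.7]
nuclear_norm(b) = 3.01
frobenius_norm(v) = 2.95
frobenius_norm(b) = 2.94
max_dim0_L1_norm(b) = 4.73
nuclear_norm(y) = 0.14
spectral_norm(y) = 0.08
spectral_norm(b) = 2.94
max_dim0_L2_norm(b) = 2.94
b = v + y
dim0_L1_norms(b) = [0.31, 4.73]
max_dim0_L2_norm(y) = 0.08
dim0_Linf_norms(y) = [0.04, 0.06]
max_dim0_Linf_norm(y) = 0.06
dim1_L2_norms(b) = [2.15, 1.88, 0.71]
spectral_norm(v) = 2.95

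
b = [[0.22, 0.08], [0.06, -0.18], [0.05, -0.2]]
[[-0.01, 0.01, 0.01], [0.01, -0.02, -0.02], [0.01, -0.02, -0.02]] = b @ [[-0.01, 0.03, 0.03], [-0.05, 0.10, 0.1]]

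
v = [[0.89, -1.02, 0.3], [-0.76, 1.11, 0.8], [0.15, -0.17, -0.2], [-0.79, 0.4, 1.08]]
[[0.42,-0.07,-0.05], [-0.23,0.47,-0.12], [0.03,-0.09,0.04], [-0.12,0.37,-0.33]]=v @ [[0.31, 0.12, 0.24],  [-0.1, 0.27, 0.20],  [0.15, 0.33, -0.20]]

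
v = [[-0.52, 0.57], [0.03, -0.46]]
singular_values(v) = [0.86, 0.26]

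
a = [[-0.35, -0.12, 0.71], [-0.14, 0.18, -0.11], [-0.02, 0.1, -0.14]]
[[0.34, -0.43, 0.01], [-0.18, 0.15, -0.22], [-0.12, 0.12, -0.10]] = a @ [[0.45, -0.69, 2.33], [-0.23, -0.3, 1.47], [0.66, -0.99, 1.41]]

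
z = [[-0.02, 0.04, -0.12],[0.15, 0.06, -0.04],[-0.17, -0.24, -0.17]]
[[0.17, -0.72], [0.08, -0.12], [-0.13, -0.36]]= z @ [[-0.26, 1.68], [1.37, -3.04], [-0.91, 4.74]]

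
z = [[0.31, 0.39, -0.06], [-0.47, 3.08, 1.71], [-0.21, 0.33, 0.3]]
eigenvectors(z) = [[-0.13, -0.87, 0.56], [-0.99, -0.37, -0.33], [-0.1, 0.32, 0.76]]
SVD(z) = [[0.07, -0.92, 0.39], [0.99, 0.02, -0.15], [0.13, 0.4, 0.91]] @ diag([3.5934953876159166, 0.46150569661886875, 0.0018415133636589078]) @ [[-0.13, 0.87, 0.48],  [-0.82, -0.37, 0.45],  [-0.56, 0.33, -0.76]]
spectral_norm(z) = 3.59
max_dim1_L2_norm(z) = 3.55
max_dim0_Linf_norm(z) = 3.08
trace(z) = 3.69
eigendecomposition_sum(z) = [[-0.08, 0.41, 0.24],  [-0.64, 3.09, 1.84],  [-0.07, 0.32, 0.19]] + [[0.40, -0.02, -0.30], [0.17, -0.01, -0.13], [-0.14, 0.01, 0.11]] + [[-0.0, 0.0, -0.0], [0.00, -0.0, 0.00], [-0.0, 0.00, -0.00]]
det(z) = -0.00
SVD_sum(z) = [[-0.04,  0.23,  0.13], [-0.46,  3.08,  1.71], [-0.06,  0.4,  0.22]] + [[0.35, 0.16, -0.19], [-0.01, -0.0, 0.0], [-0.15, -0.07, 0.08]] + [[-0.0, 0.0, -0.0], [0.00, -0.0, 0.00], [-0.00, 0.00, -0.0]]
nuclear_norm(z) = 4.06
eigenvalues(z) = [3.2, 0.5, -0.0]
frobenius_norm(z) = 3.62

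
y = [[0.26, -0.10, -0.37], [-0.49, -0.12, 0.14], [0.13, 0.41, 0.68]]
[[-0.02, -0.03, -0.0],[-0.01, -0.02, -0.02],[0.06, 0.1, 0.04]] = y @ [[0.04, 0.05, 0.07], [0.01, 0.07, -0.04], [0.08, 0.09, 0.07]]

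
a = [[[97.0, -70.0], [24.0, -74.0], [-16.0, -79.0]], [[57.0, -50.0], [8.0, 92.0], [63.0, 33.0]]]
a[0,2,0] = -16.0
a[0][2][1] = -79.0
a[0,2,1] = -79.0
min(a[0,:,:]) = -79.0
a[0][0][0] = 97.0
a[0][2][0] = -16.0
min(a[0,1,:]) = -74.0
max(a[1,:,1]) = 92.0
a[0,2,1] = -79.0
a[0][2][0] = -16.0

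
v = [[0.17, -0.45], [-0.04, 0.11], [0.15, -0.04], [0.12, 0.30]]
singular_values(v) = [0.56, 0.24]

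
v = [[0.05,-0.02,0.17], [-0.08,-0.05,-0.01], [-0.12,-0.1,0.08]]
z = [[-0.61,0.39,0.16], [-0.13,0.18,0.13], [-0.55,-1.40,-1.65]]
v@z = [[-0.12, -0.22, -0.28], [0.06, -0.03, -0.00], [0.04, -0.18, -0.16]]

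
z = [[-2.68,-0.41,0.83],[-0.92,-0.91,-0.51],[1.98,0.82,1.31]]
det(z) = 2.86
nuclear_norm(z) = 5.79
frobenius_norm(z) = 4.04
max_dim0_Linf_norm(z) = 2.68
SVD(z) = [[-0.71, 0.71, 0.0],[-0.33, -0.33, 0.88],[0.62, 0.62, 0.47]] @ diag([3.6317345086723765, 1.6962842839629744, 0.46478391376900635]) @ [[0.95, 0.3, 0.11], [-0.21, 0.31, 0.93], [0.25, -0.9, 0.36]]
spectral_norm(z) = 3.63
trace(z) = -2.28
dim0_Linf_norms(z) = [2.68, 0.91, 1.31]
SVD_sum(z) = [[-2.43,-0.78,-0.28], [-1.14,-0.37,-0.13], [2.15,0.69,0.25]] + [[-0.25, 0.37, 1.11], [0.12, -0.17, -0.52], [-0.22, 0.33, 0.98]] + [[0.00,-0.00,0.00],  [0.1,-0.37,0.15],  [0.05,-0.2,0.08]]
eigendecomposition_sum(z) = [[-2.8,-0.66,0.44], [-0.82,-0.19,0.13], [1.38,0.32,-0.22]] + [[0.14, 0.09, 0.34], [-0.18, -0.12, -0.44], [0.62, 0.4, 1.49]] + [[-0.02, 0.16, 0.05], [0.08, -0.6, -0.20], [-0.01, 0.1, 0.03]]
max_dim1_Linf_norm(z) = 2.68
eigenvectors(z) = [[0.87,0.21,-0.25], [0.25,-0.28,0.96], [-0.43,0.94,-0.15]]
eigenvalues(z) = [-3.21, 1.52, -0.59]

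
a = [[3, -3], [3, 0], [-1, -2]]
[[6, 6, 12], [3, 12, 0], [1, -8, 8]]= a @ [[1, 4, 0], [-1, 2, -4]]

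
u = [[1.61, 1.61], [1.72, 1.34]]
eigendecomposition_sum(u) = [[1.7, 1.52], [1.62, 1.45]] + [[-0.09, 0.09], [0.10, -0.11]]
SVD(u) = [[-0.72,  -0.69], [-0.69,  0.72]] @ diag([3.1464890749321643, 0.1944389398565415]) @ [[-0.75,  -0.66], [0.66,  -0.75]]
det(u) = -0.61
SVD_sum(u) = [[1.70, 1.51], [1.63, 1.45]] + [[-0.09, 0.1],[0.09, -0.11]]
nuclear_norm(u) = 3.34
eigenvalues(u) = [3.14, -0.19]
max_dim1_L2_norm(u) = 2.28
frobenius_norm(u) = 3.15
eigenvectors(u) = [[0.72, -0.67], [0.69, 0.75]]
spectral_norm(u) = 3.15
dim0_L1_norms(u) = [3.33, 2.95]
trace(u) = 2.95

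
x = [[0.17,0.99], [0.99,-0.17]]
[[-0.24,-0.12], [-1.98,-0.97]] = x @[[-1.98,-0.97],[0.1,0.05]]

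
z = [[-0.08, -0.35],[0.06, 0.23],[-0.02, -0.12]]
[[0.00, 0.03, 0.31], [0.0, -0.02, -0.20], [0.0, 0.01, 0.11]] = z @ [[-0.0,0.02,0.23],[0.00,-0.08,-0.93]]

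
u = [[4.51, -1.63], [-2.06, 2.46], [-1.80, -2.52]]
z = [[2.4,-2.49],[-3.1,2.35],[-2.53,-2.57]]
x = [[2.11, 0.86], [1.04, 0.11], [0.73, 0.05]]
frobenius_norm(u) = 6.55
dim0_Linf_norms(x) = [2.11, 0.86]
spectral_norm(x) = 2.59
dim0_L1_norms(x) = [3.88, 1.02]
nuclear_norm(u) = 8.98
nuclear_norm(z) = 8.81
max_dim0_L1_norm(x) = 3.88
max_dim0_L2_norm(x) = 2.46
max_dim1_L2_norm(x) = 2.28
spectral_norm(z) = 5.20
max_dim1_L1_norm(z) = 5.45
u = z + x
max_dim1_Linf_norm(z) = 3.1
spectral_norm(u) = 5.62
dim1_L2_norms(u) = [4.8, 3.21, 3.1]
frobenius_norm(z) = 6.33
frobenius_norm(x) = 2.61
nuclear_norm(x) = 2.92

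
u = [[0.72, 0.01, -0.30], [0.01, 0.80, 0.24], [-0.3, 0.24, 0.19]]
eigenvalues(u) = [-0.01, 0.77, 0.95]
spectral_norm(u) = 0.95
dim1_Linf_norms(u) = [0.72, 0.8, 0.3]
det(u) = -0.01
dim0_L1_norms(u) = [1.03, 1.05, 0.73]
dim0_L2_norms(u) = [0.78, 0.84, 0.43]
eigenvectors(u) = [[0.37, -0.74, -0.56], [-0.27, -0.66, 0.70], [0.89, 0.11, 0.44]]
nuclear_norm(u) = 1.73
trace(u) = 1.71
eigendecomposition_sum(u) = [[-0.00, 0.00, -0.0], [0.00, -0.00, 0.00], [-0.0, 0.00, -0.01]] + [[0.42, 0.38, -0.06], [0.38, 0.34, -0.05], [-0.06, -0.05, 0.01]] + [[0.3, -0.37, -0.24], [-0.37, 0.46, 0.29], [-0.24, 0.29, 0.19]]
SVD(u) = [[-0.56, -0.74, 0.37], [0.7, -0.66, -0.27], [0.44, 0.11, 0.89]] @ diag([0.9450828931319444, 0.7724388317300305, 0.007521724861974932]) @ [[-0.56, 0.7, 0.44], [-0.74, -0.66, 0.11], [-0.37, 0.27, -0.89]]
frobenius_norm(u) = 1.22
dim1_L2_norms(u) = [0.78, 0.84, 0.43]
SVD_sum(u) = [[0.30, -0.37, -0.24], [-0.37, 0.46, 0.29], [-0.24, 0.29, 0.19]] + [[0.42,0.38,-0.06], [0.38,0.34,-0.05], [-0.06,-0.05,0.01]] + [[-0.0, 0.0, -0.0], [0.00, -0.00, 0.00], [-0.00, 0.0, -0.01]]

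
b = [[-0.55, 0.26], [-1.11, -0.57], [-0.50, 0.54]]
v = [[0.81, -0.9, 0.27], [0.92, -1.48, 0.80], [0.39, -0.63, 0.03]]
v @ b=[[0.42, 0.87], [0.74, 1.51], [0.47, 0.48]]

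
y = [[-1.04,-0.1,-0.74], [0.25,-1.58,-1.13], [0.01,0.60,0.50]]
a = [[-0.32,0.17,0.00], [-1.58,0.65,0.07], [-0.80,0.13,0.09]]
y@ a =[[1.08, -0.34, -0.07], [3.32, -1.13, -0.21], [-1.35, 0.46, 0.09]]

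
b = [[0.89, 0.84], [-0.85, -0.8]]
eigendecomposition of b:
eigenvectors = [[0.71, -0.7], [-0.71, 0.71]]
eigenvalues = [0.05, 0.04]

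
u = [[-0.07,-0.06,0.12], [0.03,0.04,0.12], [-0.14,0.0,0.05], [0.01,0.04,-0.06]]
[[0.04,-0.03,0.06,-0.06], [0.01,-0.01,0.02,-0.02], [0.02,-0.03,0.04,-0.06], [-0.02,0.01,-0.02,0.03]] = u @[[-0.11, 0.19, -0.21, 0.29], [-0.11, -0.03, -0.14, 0.1], [0.18, -0.13, 0.28, -0.31]]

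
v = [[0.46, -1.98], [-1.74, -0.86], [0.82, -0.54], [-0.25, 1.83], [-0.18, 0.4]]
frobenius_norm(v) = 3.53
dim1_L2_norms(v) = [2.03, 1.94, 0.98, 1.85, 0.44]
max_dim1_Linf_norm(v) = 1.98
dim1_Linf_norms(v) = [1.98, 1.74, 0.82, 1.83, 0.4]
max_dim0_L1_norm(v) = 5.61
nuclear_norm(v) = 4.91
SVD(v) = [[-0.69, 0.14],[-0.24, -0.91],[-0.21, 0.39],[0.63, -0.05],[0.14, -0.07]] @ diag([2.9144166292211406, 1.9932826471223999]) @ [[-0.09, 1.00], [1.00, 0.09]]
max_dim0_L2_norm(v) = 2.91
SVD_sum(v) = [[0.17, -2.0], [0.06, -0.7], [0.05, -0.61], [-0.16, 1.84], [-0.04, 0.41]] + [[0.29, 0.02], [-1.8, -0.16], [0.77, 0.07], [-0.09, -0.01], [-0.14, -0.01]]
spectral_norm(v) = 2.91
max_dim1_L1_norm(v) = 2.6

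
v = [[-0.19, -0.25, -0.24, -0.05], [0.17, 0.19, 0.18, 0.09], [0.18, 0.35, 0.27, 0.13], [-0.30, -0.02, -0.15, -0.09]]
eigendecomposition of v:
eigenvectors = [[(0.53+0j), (0.03-0.39j), 0.03+0.39j, (0.42+0j)], [(-0.37+0j), -0.27+0.06j, (-0.27-0.06j), (0.45+0j)], [(-0.75+0j), (-0.11+0.11j), (-0.11-0.11j), (-0.75+0j)], [(-0.09+0j), 0.86+0.00j, 0.86-0.00j, -0.23+0.00j]]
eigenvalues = [(0.33+0j), (-0.08+0.12j), (-0.08-0.12j), 0j]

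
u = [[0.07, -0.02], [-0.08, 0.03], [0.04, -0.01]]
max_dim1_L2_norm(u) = 0.09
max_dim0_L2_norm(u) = 0.11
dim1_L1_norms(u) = [0.09, 0.11, 0.05]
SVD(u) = [[-0.61, -0.50], [0.71, -0.68], [-0.34, -0.54]] @ diag([0.11945948600887611, 0.005425053225096184]) @ [[-0.95, 0.31], [-0.31, -0.95]]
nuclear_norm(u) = 0.12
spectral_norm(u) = 0.12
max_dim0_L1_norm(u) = 0.19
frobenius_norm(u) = 0.12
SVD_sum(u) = [[0.07,-0.02],[-0.08,0.03],[0.04,-0.01]] + [[0.0,0.0], [0.0,0.0], [0.0,0.0]]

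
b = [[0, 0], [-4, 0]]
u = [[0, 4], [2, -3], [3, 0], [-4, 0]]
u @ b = [[-16, 0], [12, 0], [0, 0], [0, 0]]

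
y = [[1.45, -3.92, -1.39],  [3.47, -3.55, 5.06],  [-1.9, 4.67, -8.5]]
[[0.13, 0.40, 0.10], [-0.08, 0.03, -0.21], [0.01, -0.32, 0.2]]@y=[[1.39, -1.46, 0.99], [0.39, -0.77, 2.05], [-1.48, 2.03, -3.33]]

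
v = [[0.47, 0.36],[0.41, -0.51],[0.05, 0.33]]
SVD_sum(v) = [[-0.05, 0.25],  [0.12, -0.57],  [-0.06, 0.31]] + [[0.52, 0.11], [0.29, 0.06], [0.11, 0.02]]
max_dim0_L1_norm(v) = 1.2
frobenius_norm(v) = 0.94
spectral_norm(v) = 0.71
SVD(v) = [[0.36, 0.86], [-0.82, 0.48], [0.44, 0.19]] @ diag([0.7095698638475371, 0.6217801929294531]) @ [[-0.2, 0.98], [0.98, 0.20]]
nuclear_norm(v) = 1.33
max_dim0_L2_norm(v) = 0.71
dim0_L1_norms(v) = [0.93, 1.2]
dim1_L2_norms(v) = [0.59, 0.65, 0.33]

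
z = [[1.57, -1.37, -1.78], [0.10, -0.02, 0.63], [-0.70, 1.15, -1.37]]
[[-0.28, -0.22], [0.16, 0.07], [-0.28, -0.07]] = z @ [[0.23, 0.04], [0.17, 0.08], [0.23, 0.1]]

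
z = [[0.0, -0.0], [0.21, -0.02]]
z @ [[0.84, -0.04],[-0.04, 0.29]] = [[0.00, 0.0], [0.18, -0.01]]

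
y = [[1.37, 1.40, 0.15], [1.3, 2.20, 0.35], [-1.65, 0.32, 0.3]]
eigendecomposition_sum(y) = [[1.03,1.71,0.27], [1.32,2.18,0.34], [-0.46,-0.76,-0.12]] + [[0.34, -0.31, -0.12], [-0.02, 0.02, 0.01], [-1.2, 1.08, 0.42]] + [[0.0, -0.00, 0.00], [-0.0, 0.0, -0.00], [0.0, -0.0, 0.0]]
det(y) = 0.00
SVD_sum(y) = [[1.32, 1.44, 0.17], [1.70, 1.85, 0.21], [-0.58, -0.63, -0.07]] + [[0.05, -0.04, -0.02], [-0.4, 0.35, 0.14], [-1.07, 0.95, 0.37]] + [[0.0, -0.00, 0.00], [-0.00, 0.0, -0.0], [0.00, -0.0, 0.00]]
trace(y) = 3.87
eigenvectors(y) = [[0.59, 0.27, 0.13], [0.76, -0.01, -0.23], [-0.26, -0.96, 0.96]]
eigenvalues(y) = [3.09, 0.77, 0.0]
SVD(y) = [[-0.59,0.04,0.80], [-0.76,-0.35,-0.55], [0.26,-0.94,0.24]] @ diag([3.306515093838965, 1.5791635659310355, 0.0006051868149137008]) @ [[-0.67, -0.73, -0.08], [0.73, -0.64, -0.25], [0.13, -0.23, 0.96]]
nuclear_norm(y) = 4.89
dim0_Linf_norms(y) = [1.65, 2.2, 0.35]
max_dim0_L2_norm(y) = 2.63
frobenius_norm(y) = 3.66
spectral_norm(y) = 3.31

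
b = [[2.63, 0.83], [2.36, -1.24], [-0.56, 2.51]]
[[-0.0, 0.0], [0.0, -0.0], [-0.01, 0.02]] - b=[[-2.63, -0.83], [-2.36, 1.24], [0.55, -2.49]]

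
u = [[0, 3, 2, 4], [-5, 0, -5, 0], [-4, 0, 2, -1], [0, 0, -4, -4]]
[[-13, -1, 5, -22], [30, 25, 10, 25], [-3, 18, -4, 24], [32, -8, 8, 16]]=u @ [[-1, -5, 0, -5], [3, -3, 3, -2], [-5, 0, -2, 0], [-3, 2, 0, -4]]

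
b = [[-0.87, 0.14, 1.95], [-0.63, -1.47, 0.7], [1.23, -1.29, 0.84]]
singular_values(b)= [2.53, 1.96, 1.13]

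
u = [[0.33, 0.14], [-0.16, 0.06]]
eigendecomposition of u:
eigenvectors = [[-0.62-0.29j, (-0.62+0.29j)],[0.73+0.00j, 0.73-0.00j]]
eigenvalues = [(0.2+0.06j), (0.2-0.06j)]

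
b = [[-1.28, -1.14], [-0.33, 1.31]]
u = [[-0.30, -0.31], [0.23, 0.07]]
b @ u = [[0.12, 0.32], [0.4, 0.19]]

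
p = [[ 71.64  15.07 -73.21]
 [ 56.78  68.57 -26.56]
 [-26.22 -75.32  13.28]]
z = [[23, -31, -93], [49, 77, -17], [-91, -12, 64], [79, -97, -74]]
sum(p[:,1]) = 8.319999999999993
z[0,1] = -31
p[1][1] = 68.57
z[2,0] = -91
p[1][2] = -26.56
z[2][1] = -12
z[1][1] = 77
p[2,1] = -75.32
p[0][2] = -73.21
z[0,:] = [23, -31, -93]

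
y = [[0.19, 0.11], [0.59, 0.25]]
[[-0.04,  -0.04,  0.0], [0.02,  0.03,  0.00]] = y @ [[0.68, 0.83, -0.02],[-1.51, -1.84, 0.05]]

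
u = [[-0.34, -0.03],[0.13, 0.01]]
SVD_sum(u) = [[-0.34,-0.03], [0.13,0.01]] + [[0.00, -0.00], [0.0, -0.0]]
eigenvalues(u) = [-0.33, -0.0]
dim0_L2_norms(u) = [0.36, 0.03]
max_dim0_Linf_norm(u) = 0.34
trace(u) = -0.33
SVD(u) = [[-0.93, 0.36], [0.36, 0.93]] @ diag([0.3653739554409355, 0.0013684609769095267]) @ [[1.0,0.09],[0.09,-1.0]]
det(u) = 0.00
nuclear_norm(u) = 0.37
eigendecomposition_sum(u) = [[-0.34, -0.03], [0.13, 0.01]] + [[0.0, 0.0], [-0.00, -0.00]]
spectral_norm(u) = 0.37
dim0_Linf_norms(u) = [0.34, 0.03]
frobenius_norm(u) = 0.37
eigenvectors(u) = [[-0.93, 0.09], [0.36, -1.00]]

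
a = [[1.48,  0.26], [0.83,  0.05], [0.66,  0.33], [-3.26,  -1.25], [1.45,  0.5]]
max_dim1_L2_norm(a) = 3.49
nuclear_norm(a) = 4.59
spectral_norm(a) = 4.23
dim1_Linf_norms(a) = [1.48, 0.83, 0.66, 3.26, 1.45]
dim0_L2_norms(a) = [4.01, 1.41]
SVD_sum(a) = [[1.4, 0.48],[0.76, 0.26],[0.69, 0.24],[-3.30, -1.13],[1.45, 0.50]] + [[0.08, -0.22],[0.07, -0.21],[-0.03, 0.09],[0.04, -0.12],[-0.0, 0.00]]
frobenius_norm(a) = 4.25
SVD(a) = [[-0.35, -0.65], [-0.19, -0.62], [-0.17, 0.27], [0.82, -0.35], [-0.36, 0.01]] @ diag([4.231690024704584, 0.35958244508834186]) @ [[-0.95, -0.32], [-0.32, 0.95]]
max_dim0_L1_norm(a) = 7.68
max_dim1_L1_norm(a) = 4.51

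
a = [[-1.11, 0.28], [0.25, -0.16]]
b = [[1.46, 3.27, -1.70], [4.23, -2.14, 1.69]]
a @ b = [[-0.44, -4.23, 2.36], [-0.31, 1.16, -0.7]]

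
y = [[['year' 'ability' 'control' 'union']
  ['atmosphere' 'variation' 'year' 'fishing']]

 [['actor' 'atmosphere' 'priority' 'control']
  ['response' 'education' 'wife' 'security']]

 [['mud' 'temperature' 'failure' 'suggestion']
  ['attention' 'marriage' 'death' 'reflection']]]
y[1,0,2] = 'priority'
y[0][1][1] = 'variation'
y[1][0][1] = 'atmosphere'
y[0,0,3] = 'union'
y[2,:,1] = ['temperature', 'marriage']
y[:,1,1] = ['variation', 'education', 'marriage']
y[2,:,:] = [['mud', 'temperature', 'failure', 'suggestion'], ['attention', 'marriage', 'death', 'reflection']]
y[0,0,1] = 'ability'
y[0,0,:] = ['year', 'ability', 'control', 'union']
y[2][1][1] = 'marriage'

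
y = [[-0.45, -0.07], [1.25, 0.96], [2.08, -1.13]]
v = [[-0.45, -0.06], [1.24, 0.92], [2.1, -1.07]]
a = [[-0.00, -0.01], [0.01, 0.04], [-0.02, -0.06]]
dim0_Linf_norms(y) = [2.08, 1.13]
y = a + v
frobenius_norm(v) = 2.85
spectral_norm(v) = 2.53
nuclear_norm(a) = 0.08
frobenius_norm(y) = 2.88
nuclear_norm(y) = 3.91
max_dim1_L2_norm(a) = 0.06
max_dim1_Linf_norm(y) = 2.08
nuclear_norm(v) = 3.85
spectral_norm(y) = 2.53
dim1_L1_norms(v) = [0.51, 2.16, 3.17]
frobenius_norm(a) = 0.08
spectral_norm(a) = 0.08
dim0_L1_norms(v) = [3.79, 2.05]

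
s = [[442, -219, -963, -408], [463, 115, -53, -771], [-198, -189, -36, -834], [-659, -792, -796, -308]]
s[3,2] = -796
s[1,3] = -771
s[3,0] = -659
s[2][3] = -834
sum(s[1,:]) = -246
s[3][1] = -792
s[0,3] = -408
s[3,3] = -308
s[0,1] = -219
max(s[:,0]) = 463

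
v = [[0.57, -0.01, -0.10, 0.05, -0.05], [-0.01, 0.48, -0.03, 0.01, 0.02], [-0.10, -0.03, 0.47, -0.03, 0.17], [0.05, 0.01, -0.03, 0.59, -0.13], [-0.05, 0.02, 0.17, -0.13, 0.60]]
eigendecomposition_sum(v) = [[0.12, 0.00, -0.14, 0.15, -0.21],[0.0, 0.0, -0.0, 0.0, -0.00],[-0.14, -0.00, 0.17, -0.18, 0.25],[0.15, 0.00, -0.18, 0.19, -0.26],[-0.21, -0.0, 0.25, -0.26, 0.36]] + [[0.02, 0.02, 0.06, -0.02, -0.04],[0.02, 0.02, 0.06, -0.02, -0.04],[0.06, 0.06, 0.18, -0.05, -0.12],[-0.02, -0.02, -0.05, 0.02, 0.04],[-0.04, -0.04, -0.12, 0.04, 0.09]] + [[0.3,-0.01,-0.11,-0.24,0.08], [-0.01,0.00,0.00,0.0,-0.00], [-0.11,0.00,0.04,0.09,-0.03], [-0.24,0.0,0.09,0.19,-0.06], [0.08,-0.00,-0.03,-0.06,0.02]] + [[0.13, 0.0, 0.09, 0.16, 0.12], [0.0, 0.0, 0.00, 0.0, 0.00], [0.09, 0.0, 0.07, 0.11, 0.09], [0.16, 0.0, 0.11, 0.2, 0.15], [0.12, 0.00, 0.09, 0.15, 0.12]] + [[0.00,-0.02,0.00,-0.00,-0.0], [-0.02,0.46,-0.09,0.02,0.06], [0.0,-0.09,0.02,-0.00,-0.01], [-0.0,0.02,-0.00,0.00,0.0], [-0.0,0.06,-0.01,0.0,0.01]]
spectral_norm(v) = 0.84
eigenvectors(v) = [[0.38, -0.25, -0.74, -0.5, 0.05], [0.0, -0.23, 0.01, -0.0, -0.97], [-0.45, -0.75, 0.28, -0.36, 0.18], [0.48, 0.22, 0.58, -0.62, -0.04], [-0.66, 0.53, -0.19, -0.49, -0.13]]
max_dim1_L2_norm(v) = 0.64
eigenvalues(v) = [0.84, 0.32, 0.56, 0.51, 0.49]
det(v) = 0.04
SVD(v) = [[-0.38, 0.74, -0.50, 0.05, 0.25], [-0.00, -0.01, -0.0, -0.97, 0.23], [0.45, -0.28, -0.36, 0.18, 0.75], [-0.48, -0.58, -0.62, -0.04, -0.22], [0.66, 0.19, -0.49, -0.13, -0.53]] @ diag([0.8378078059287776, 0.5552397085083758, 0.5102727486909984, 0.4891960546540919, 0.3174836822177562]) @ [[-0.38, -0.00, 0.45, -0.48, 0.66], [0.74, -0.01, -0.28, -0.58, 0.19], [-0.50, -0.00, -0.36, -0.62, -0.49], [0.05, -0.97, 0.18, -0.04, -0.13], [0.25, 0.23, 0.75, -0.22, -0.53]]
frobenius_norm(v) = 1.27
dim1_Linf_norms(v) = [0.57, 0.48, 0.47, 0.59, 0.6]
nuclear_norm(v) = 2.71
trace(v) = 2.71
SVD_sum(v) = [[0.12, 0.0, -0.14, 0.15, -0.21], [0.0, 0.00, -0.00, 0.00, -0.0], [-0.14, -0.0, 0.17, -0.18, 0.25], [0.15, 0.0, -0.18, 0.19, -0.26], [-0.21, -0.00, 0.25, -0.26, 0.36]] + [[0.30, -0.01, -0.11, -0.24, 0.08], [-0.01, 0.00, 0.00, 0.00, -0.0], [-0.11, 0.00, 0.04, 0.09, -0.03], [-0.24, 0.00, 0.09, 0.19, -0.06], [0.08, -0.0, -0.03, -0.06, 0.02]] + [[0.13, 0.00, 0.09, 0.16, 0.12], [0.0, 0.00, 0.0, 0.0, 0.00], [0.09, 0.0, 0.07, 0.11, 0.09], [0.16, 0.00, 0.11, 0.20, 0.15], [0.12, 0.00, 0.09, 0.15, 0.12]] + [[0.00, -0.02, 0.00, -0.00, -0.00], [-0.02, 0.46, -0.09, 0.02, 0.06], [0.0, -0.09, 0.02, -0.00, -0.01], [-0.0, 0.02, -0.00, 0.00, 0.0], [-0.0, 0.06, -0.01, 0.00, 0.01]] + [[0.02, 0.02, 0.06, -0.02, -0.04],  [0.02, 0.02, 0.06, -0.02, -0.04],  [0.06, 0.06, 0.18, -0.05, -0.12],  [-0.02, -0.02, -0.05, 0.02, 0.04],  [-0.04, -0.04, -0.12, 0.04, 0.09]]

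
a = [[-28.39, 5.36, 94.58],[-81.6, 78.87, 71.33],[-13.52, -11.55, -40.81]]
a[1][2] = 71.33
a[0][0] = -28.39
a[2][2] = -40.81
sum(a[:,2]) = 125.1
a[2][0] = -13.52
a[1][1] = 78.87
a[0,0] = -28.39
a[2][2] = -40.81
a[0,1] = 5.36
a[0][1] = 5.36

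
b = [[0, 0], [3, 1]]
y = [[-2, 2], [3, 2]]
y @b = [[6, 2], [6, 2]]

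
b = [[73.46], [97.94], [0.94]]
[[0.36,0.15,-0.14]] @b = [[41.00]]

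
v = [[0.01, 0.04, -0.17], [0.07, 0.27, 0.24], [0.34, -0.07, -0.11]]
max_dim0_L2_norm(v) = 0.35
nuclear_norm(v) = 0.89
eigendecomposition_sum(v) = [[(-0.01+0.12j), -0.00-0.02j, (-0.09-0.03j)], [-0.05-0.09j, (0.01+0.02j), 0.08-0.02j], [0.17+0.04j, (-0.03-0j), -0.05+0.13j]] + [[(-0.01-0.12j), (-0+0.02j), (-0.09+0.03j)], [-0.05+0.09j, 0.01-0.02j, (0.08+0.02j)], [(0.17-0.04j), -0.03+0.00j, (-0.05-0.13j)]] + [[(0.03-0j), (0.04+0j), (0.01+0j)], [(0.17-0j), 0.25+0.00j, 0.08+0.00j], [-0.01+0.00j, (-0.01-0j), -0.00-0.00j]]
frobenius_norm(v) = 0.55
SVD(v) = [[-0.25, 0.05, -0.97], [0.73, -0.65, -0.22], [-0.64, -0.76, 0.12]] @ diag([0.40560906493878995, 0.33582131177056046, 0.145963464607348]) @ [[-0.42, 0.57, 0.71], [-0.9, -0.36, -0.24], [0.12, -0.74, 0.66]]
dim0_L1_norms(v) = [0.42, 0.38, 0.52]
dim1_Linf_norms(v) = [0.17, 0.27, 0.34]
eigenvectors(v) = [[-0.07-0.50j,-0.07+0.50j,(-0.17+0j)], [0.28+0.34j,(0.28-0.34j),(-0.99+0j)], [(-0.74+0j),(-0.74-0j),(0.03+0j)]]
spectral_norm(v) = 0.41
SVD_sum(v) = [[0.04, -0.06, -0.07], [-0.12, 0.17, 0.21], [0.11, -0.15, -0.18]] + [[-0.02,  -0.01,  -0.0], [0.2,  0.08,  0.05], [0.23,  0.09,  0.06]] + [[-0.02, 0.10, -0.09], [-0.00, 0.02, -0.02], [0.00, -0.01, 0.01]]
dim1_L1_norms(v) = [0.22, 0.58, 0.52]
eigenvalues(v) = [(-0.05+0.26j), (-0.05-0.26j), (0.27+0j)]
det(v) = 0.02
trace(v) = 0.17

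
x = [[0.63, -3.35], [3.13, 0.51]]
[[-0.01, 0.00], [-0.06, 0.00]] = x@[[-0.02, -0.0],[0.0, 0.00]]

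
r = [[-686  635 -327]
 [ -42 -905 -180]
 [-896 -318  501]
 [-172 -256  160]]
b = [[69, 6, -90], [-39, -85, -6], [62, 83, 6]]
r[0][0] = -686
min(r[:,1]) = -905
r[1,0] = -42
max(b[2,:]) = 83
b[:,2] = [-90, -6, 6]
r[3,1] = -256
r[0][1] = 635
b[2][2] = 6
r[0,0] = -686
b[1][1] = -85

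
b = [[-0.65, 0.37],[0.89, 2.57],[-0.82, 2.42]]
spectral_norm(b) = 3.55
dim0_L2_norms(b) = [1.37, 3.55]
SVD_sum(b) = [[0.00, 0.37], [0.02, 2.58], [0.01, 2.42]] + [[-0.65, 0.00], [0.87, -0.01], [-0.83, 0.00]]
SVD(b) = [[-0.10,0.47],[-0.73,-0.64],[-0.68,0.61]] @ diag([3.5494455214804814, 1.373548867001881]) @ [[-0.01,-1.00], [-1.0,0.01]]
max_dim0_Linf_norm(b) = 2.57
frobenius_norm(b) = 3.81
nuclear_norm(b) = 4.92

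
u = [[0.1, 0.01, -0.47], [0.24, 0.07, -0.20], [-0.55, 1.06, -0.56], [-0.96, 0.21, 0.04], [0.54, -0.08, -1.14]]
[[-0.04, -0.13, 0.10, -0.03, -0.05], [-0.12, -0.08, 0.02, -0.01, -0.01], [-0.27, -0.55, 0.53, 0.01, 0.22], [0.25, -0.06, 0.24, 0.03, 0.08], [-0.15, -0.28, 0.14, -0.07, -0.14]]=u @[[-0.36, -0.01, -0.2, -0.02, -0.02], [-0.45, -0.38, 0.27, 0.03, 0.25], [-0.01, 0.27, -0.24, 0.05, 0.10]]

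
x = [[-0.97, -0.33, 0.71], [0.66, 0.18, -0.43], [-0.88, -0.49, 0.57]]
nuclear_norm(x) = 2.09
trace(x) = -0.22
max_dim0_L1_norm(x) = 2.51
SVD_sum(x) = [[-0.97, -0.40, 0.67], [0.63, 0.26, -0.43], [-0.9, -0.37, 0.62]] + [[-0.01, 0.07, 0.02],[0.01, -0.07, -0.02],[0.02, -0.12, -0.04]] + [[0.01,-0.00,0.02],[0.02,-0.01,0.03],[-0.0,0.00,-0.0]]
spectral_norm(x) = 1.87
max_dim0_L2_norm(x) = 1.47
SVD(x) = [[-0.66,  0.44,  -0.61], [0.43,  -0.44,  -0.79], [-0.61,  -0.78,  0.11]] @ diag([1.8749243962789917, 0.17090267754310784, 0.04062982951545838]) @ [[0.78,0.32,-0.54], [-0.16,0.93,0.32], [-0.6,0.16,-0.78]]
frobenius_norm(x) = 1.88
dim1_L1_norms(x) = [2.01, 1.27, 1.94]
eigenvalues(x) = [(-0.32+0j), (0.05+0.19j), (0.05-0.19j)]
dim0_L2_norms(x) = [1.47, 0.62, 1.01]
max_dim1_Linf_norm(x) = 0.97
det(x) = -0.01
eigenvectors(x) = [[(-0.7+0j), -0.59+0.05j, -0.59-0.05j], [(0.62+0j), 0.29+0.20j, (0.29-0.2j)], [(-0.35+0j), -0.72+0.00j, -0.72-0.00j]]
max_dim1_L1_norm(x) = 2.01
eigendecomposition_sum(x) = [[-0.43+0.00j,(0.1-0j),0.39-0.00j], [0.38-0.00j,-0.09+0.00j,(-0.35+0j)], [(-0.22+0j),(0.05-0j),(0.2-0j)]] + [[-0.27+0.04j,-0.21+0.09j,0.16+0.08j], [(0.14+0.09j),(0.13+0.04j),(-0.04-0.1j)], [(-0.33+0.02j),-0.27+0.09j,0.19+0.12j]] + [[-0.27-0.04j, -0.21-0.09j, 0.16-0.08j],  [(0.14-0.09j), 0.13-0.04j, (-0.04+0.1j)],  [-0.33-0.02j, (-0.27-0.09j), 0.19-0.12j]]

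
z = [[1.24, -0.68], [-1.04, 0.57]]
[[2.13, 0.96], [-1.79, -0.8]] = z @ [[1.87, 0.29], [0.28, -0.88]]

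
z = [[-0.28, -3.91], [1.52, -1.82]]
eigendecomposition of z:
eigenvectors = [[-0.85+0.00j, (-0.85-0j)], [(-0.17+0.5j), -0.17-0.50j]]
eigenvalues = [(-1.05+2.31j), (-1.05-2.31j)]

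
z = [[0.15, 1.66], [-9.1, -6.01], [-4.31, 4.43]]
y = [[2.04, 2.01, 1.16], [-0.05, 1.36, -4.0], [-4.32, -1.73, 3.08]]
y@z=[[-22.98, -3.55], [4.86, -25.98], [1.82, 16.87]]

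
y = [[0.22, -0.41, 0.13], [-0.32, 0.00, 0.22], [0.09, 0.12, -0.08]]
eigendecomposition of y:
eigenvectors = [[-0.56, -0.84, 0.47], [-0.70, 0.54, 0.44], [0.43, -0.02, 0.77]]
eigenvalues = [-0.39, 0.49, 0.04]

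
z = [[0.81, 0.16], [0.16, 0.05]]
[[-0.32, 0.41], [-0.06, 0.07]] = z @ [[-0.46,0.59], [0.34,-0.44]]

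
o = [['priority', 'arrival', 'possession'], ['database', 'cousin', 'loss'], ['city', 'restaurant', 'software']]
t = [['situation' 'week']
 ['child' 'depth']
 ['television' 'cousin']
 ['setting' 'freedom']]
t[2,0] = 'television'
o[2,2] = 'software'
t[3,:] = ['setting', 'freedom']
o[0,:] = ['priority', 'arrival', 'possession']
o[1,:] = ['database', 'cousin', 'loss']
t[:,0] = ['situation', 'child', 'television', 'setting']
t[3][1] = 'freedom'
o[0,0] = 'priority'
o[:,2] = ['possession', 'loss', 'software']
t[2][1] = 'cousin'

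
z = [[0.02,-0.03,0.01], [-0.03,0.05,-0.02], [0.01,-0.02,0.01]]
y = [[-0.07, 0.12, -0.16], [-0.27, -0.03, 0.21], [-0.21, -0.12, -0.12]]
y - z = [[-0.09, 0.15, -0.17], [-0.24, -0.08, 0.23], [-0.22, -0.1, -0.13]]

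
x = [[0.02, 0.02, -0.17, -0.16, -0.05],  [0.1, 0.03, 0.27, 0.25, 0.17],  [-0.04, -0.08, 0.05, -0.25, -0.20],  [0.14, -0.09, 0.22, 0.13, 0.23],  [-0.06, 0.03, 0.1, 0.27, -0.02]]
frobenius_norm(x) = 0.76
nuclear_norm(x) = 1.28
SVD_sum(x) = [[-0.04,-0.0,-0.12,-0.15,-0.1], [0.08,0.00,0.22,0.28,0.19], [-0.05,-0.00,-0.13,-0.17,-0.11], [0.06,0.0,0.18,0.23,0.16], [0.04,0.00,0.12,0.15,0.1]] + [[0.00,-0.0,0.00,-0.00,0.00], [0.02,-0.02,0.02,-0.03,0.01], [0.06,-0.06,0.07,-0.09,0.04], [0.07,-0.07,0.08,-0.11,0.04], [-0.07,0.06,-0.08,0.1,-0.04]] + [[0.03,0.01,-0.06,-0.01,0.06], [-0.01,-0.00,0.02,0.0,-0.02], [-0.06,-0.02,0.11,0.01,-0.12], [0.02,0.01,-0.03,-0.00,0.03], [-0.04,-0.01,0.07,0.01,-0.08]] + [[0.01, 0.02, 0.01, -0.0, -0.0], [0.02, 0.05, 0.01, -0.01, -0.01], [0.0, 0.0, 0.00, -0.00, -0.00], [-0.01, -0.03, -0.01, 0.01, 0.01], [-0.01, -0.02, -0.00, 0.00, 0.0]] + [[0.02,-0.01,-0.0,0.01,-0.01], [0.0,-0.00,-0.0,0.0,-0.0], [0.00,-0.0,-0.0,0.0,-0.00], [0.01,-0.00,-0.0,0.0,-0.0], [0.01,-0.0,-0.0,0.0,-0.01]]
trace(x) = 0.21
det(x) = -0.00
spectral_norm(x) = 0.66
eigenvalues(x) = [(0.13+0.3j), (0.13-0.3j), (-0.18+0j), (0.06+0j), (0.08+0j)]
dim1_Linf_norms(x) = [0.17, 0.27, 0.25, 0.23, 0.27]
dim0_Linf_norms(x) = [0.14, 0.09, 0.27, 0.27, 0.23]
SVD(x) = [[0.33, 0.03, 0.4, 0.30, 0.8], [-0.62, 0.15, -0.14, 0.76, 0.03], [0.37, 0.53, -0.74, 0.06, 0.17], [-0.51, 0.60, 0.2, -0.51, 0.28], [-0.33, -0.58, -0.48, -0.27, 0.50]] @ diag([0.6629683550974268, 0.2818543895911995, 0.23436755559585545, 0.07041204643387539, 0.02906984362878162]) @ [[-0.18,-0.01,-0.53,-0.69,-0.46], [0.4,-0.39,0.48,-0.63,0.24], [0.35,0.13,-0.62,-0.08,0.69], [0.35,0.88,0.24,-0.19,-0.14], [0.75,-0.26,-0.21,0.29,-0.49]]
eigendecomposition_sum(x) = [[(-0.03+0j), 0.02-0.04j, (-0.09+0.03j), (-0.09-0.05j), (-0.07-0.04j)], [0.05-0.01j, (-0.01+0.06j), 0.13-0.07j, (0.15+0.05j), (0.1+0.04j)], [(-0.01+0.05j), -0.06-0.04j, 0.03+0.16j, (-0.11+0.14j), -0.08+0.09j], [0.03+0.01j, (-0.03+0.03j), (0.09+0j), 0.06+0.07j, 0.04+0.05j], [(0.03-0.02j), 0.05j, (0.08-0.08j), (0.12+0j), (0.09+0.01j)]] + [[(-0.03-0j), 0.02+0.04j, (-0.09-0.03j), -0.09+0.05j, (-0.07+0.04j)], [0.05+0.01j, (-0.01-0.06j), (0.13+0.07j), (0.15-0.05j), 0.10-0.04j], [(-0.01-0.05j), -0.06+0.04j, 0.03-0.16j, -0.11-0.14j, -0.08-0.09j], [0.03-0.01j, -0.03-0.03j, 0.09-0.00j, 0.06-0.07j, (0.04-0.05j)], [0.03+0.02j, 0.00-0.05j, 0.08+0.08j, 0.12-0.00j, (0.09-0.01j)]] + [[(0.02+0j), -0.01+0.00j, (0.01+0j), (-0.01+0j), 0.04+0.00j], [-0.00-0.00j, -0j, -0.00-0.00j, -0j, (-0-0j)], [-0.01-0.00j, -0j, -0.00-0.00j, -0j, -0.01-0.00j], [(0.07+0j), -0.02+0.00j, 0.04+0.00j, -0.02+0.00j, 0.12+0.00j], [-0.10-0.00j, 0.03-0.00j, -0.06-0.00j, (0.03-0j), -0.18-0.00j]] + [[0.08+0.00j, 0.04+0.00j, 0.01+0.00j, (-0+0j), 0.02+0.00j],[(-0.02-0j), (-0.01-0j), -0.00-0.00j, 0.00-0.00j, -0.00-0.00j],[-0.03-0.00j, (-0.02-0j), (-0-0j), -0j, (-0.01-0j)],[0.02+0.00j, 0.01+0.00j, 0.00+0.00j, (-0+0j), 0j],[-0.03-0.00j, (-0.02-0j), -0.00-0.00j, 0.00-0.00j, -0.01-0.00j]] + [[(-0.01-0j),(-0.05-0j),(-0.01+0j),(0.04-0j),(0.02-0j)], [(0.02+0j),(0.07+0j),0.01-0.00j,-0.05+0.00j,-0.03+0.00j], [0.01+0.00j,(0.05+0j),(0.01-0j),-0.04+0.00j,(-0.03+0j)], [-0.01-0.00j,(-0.03-0j),-0.00+0.00j,0.02-0.00j,(0.02-0j)], [0j,(0.01+0j),-0j,-0.01+0.00j,-0.01+0.00j]]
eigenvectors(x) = [[-0.06-0.35j, (-0.06+0.35j), (0.18+0j), (0.84+0j), (-0.47+0j)], [(0.17+0.5j), 0.17-0.50j, (-0.01+0j), (-0.18+0j), (0.65+0j)], [-0.57+0.00j, -0.57-0.00j, -0.07+0.00j, (-0.3+0j), 0.49+0.00j], [(-0.06+0.32j), -0.06-0.32j, 0.56+0.00j, 0.22+0.00j, (-0.31+0j)], [(0.24+0.33j), (0.24-0.33j), -0.81+0.00j, -0.36+0.00j, (0.14+0j)]]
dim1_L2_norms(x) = [0.24, 0.42, 0.34, 0.38, 0.3]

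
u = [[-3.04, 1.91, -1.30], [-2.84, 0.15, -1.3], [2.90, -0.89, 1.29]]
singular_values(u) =[5.82, 1.15, 0.0]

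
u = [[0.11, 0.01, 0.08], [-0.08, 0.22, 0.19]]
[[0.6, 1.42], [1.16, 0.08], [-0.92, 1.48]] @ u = [[-0.05,0.32,0.32], [0.12,0.03,0.11], [-0.22,0.32,0.21]]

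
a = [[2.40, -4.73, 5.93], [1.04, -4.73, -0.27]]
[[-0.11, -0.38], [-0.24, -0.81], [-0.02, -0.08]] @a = [[-0.66, 2.32, -0.55],[-1.42, 4.97, -1.20],[-0.13, 0.47, -0.1]]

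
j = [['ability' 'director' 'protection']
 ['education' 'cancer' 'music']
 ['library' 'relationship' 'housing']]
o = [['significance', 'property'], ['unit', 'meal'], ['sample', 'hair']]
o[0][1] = 'property'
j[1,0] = 'education'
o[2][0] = 'sample'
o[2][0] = 'sample'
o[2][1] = 'hair'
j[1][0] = 'education'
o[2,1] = 'hair'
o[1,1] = 'meal'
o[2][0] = 'sample'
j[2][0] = 'library'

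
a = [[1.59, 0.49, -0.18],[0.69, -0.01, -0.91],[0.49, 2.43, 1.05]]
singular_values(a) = [2.81, 1.79, 0.52]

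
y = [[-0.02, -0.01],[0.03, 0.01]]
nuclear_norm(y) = 0.04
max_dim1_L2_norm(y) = 0.03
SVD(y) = [[-0.58,0.82], [0.82,0.58]] @ diag([0.03864328450540825, 0.0025877717507683563]) @ [[0.93, 0.36], [0.36, -0.93]]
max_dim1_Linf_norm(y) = 0.03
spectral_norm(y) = 0.04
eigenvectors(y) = [[(0.43-0.25j), 0.43+0.25j], [(-0.87+0j), -0.87-0.00j]]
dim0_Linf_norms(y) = [0.03, 0.01]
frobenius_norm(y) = 0.04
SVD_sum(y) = [[-0.02, -0.01], [0.03, 0.01]] + [[0.0, -0.0], [0.00, -0.00]]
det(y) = 0.00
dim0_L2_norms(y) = [0.04, 0.01]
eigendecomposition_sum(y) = [[-0.01-0.00j,(-0-0j)], [(0.01+0.01j),0.01j]] + [[-0.01+0.00j, -0.00+0.00j], [(0.01-0.01j), 0.00-0.01j]]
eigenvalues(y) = [(-0+0.01j), (-0-0.01j)]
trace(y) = -0.01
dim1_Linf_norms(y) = [0.02, 0.03]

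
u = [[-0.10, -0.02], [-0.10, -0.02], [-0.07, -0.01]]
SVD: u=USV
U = [[-0.64, -0.31], [-0.64, -0.31], [-0.44, 0.9]]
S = [0.16, 0.0]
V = [[0.98, 0.19],  [-0.19, 0.98]]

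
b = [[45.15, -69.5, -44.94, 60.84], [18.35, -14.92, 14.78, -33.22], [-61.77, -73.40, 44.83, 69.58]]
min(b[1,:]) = -33.22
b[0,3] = 60.84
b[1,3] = -33.22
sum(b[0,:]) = -8.449999999999989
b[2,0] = -61.77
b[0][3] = 60.84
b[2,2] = 44.83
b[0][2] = -44.94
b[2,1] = -73.4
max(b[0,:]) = 60.84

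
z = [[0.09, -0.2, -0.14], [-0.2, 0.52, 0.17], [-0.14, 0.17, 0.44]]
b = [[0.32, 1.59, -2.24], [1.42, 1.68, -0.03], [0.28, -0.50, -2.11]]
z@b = [[-0.29, -0.12, 0.1], [0.72, 0.47, 0.07], [0.32, -0.16, -0.62]]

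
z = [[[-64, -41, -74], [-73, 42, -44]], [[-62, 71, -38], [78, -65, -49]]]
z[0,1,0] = -73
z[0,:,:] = [[-64, -41, -74], [-73, 42, -44]]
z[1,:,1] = [71, -65]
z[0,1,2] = -44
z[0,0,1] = -41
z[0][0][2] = -74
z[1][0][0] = -62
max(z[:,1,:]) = 78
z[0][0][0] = -64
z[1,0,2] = -38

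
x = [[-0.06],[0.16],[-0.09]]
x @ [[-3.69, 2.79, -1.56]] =[[0.22,-0.17,0.09],[-0.59,0.45,-0.25],[0.33,-0.25,0.14]]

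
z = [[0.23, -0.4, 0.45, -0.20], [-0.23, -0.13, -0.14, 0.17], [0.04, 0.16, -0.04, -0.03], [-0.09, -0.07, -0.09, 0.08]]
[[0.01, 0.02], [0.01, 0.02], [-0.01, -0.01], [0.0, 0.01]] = z @ [[-0.03, -0.05], [-0.04, -0.07], [0.01, 0.01], [-0.0, -0.0]]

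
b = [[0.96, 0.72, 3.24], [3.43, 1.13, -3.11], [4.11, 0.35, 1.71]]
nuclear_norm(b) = 11.17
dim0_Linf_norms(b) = [4.11, 1.13, 3.24]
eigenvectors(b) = [[-0.50, 0.62, 0.08],[0.77, -0.08, -0.97],[0.4, 0.78, 0.23]]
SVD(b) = [[-0.15,  0.69,  -0.71], [-0.69,  -0.59,  -0.43], [-0.71,  0.43,  0.56]] @ diag([5.556824624946234, 4.801177876687322, 0.8127675461036586]) @ [[-0.98,-0.20,0.08], [0.08,-0.0,1.0], [0.2,-0.98,-0.02]]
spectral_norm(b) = 5.56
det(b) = -21.68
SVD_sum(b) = [[0.80, 0.17, -0.07], [3.74, 0.78, -0.31], [3.85, 0.80, -0.32]] + [[0.28, -0.01, 3.29], [-0.24, 0.01, -2.80], [0.17, -0.01, 2.04]] + [[-0.12, 0.56, 0.01], [-0.07, 0.34, 0.01], [0.09, -0.45, -0.01]]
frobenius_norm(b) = 7.39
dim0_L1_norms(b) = [8.5, 2.2, 8.06]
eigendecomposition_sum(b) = [[-1.51, 0.17, 1.22], [2.31, -0.26, -1.86], [1.21, -0.14, -0.98]] + [[2.58, 0.67, 1.95], [-0.33, -0.08, -0.25], [3.25, 0.84, 2.45]] + [[-0.11, -0.12, 0.08], [1.45, 1.47, -1.01], [-0.34, -0.35, 0.24]]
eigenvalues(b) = [-2.74, 4.94, 1.6]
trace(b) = 3.80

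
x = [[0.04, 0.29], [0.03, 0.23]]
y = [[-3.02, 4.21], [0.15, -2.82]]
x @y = [[-0.08, -0.65], [-0.06, -0.52]]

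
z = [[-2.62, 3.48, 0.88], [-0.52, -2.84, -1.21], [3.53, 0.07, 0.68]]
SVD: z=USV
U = [[-0.84, 0.08, 0.54], [0.38, -0.63, 0.68], [0.39, 0.77, 0.5]]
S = [5.3, 3.8, 0.0]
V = [[0.64, -0.75, -0.17], [0.75, 0.56, 0.36], [0.17, 0.36, -0.92]]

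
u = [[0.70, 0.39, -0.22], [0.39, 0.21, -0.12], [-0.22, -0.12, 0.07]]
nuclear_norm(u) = 0.99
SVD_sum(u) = [[0.70, 0.39, -0.22], [0.39, 0.21, -0.12], [-0.22, -0.12, 0.07]] + [[-0.0,0.00,-0.00], [0.00,-0.0,0.0], [-0.00,0.00,-0.00]] + [[0.00, 0.0, 0.00], [0.00, 0.00, 0.0], [0.0, 0.00, 0.0]]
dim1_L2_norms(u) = [0.83, 0.46, 0.26]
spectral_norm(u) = 0.98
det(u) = -0.00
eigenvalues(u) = [0.98, -0.01, 0.0]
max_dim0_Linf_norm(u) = 0.7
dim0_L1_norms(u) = [1.31, 0.72, 0.41]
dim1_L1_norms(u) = [1.31, 0.72, 0.41]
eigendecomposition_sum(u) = [[0.70, 0.39, -0.22], [0.39, 0.21, -0.12], [-0.22, -0.12, 0.07]] + [[-0.0, 0.0, -0.0], [0.0, -0.0, 0.0], [-0.0, 0.0, -0.00]] + [[0.00, 0.0, 0.00], [0.00, 0.00, 0.0], [0.0, 0.0, 0.0]]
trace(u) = 0.98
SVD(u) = [[-0.84, 0.52, 0.14], [-0.47, -0.84, 0.29], [0.26, 0.18, 0.95]] @ diag([0.9842578841606454, 0.0058270955957205614, 0.0015692114350752287]) @ [[-0.84,-0.47,0.26], [-0.52,0.84,-0.18], [0.14,0.29,0.95]]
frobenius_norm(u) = 0.98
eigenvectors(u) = [[-0.84, -0.52, 0.14], [-0.47, 0.84, 0.29], [0.26, -0.18, 0.95]]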